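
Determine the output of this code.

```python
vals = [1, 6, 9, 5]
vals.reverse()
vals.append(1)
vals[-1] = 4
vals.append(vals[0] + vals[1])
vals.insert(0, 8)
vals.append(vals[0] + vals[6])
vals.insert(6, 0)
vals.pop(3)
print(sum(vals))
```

reverse → [5, 9, 6, 1]
append 1 → [5, 9, 6, 1, 1]
vals[-1] = 4 → [5, 9, 6, 1, 4]
append vals[0]+vals[1] = 5+9 = 14 → [5, 9, 6, 1, 4, 14]
insert 8 at 0 → [8, 5, 9, 6, 1, 4, 14]
append vals[0]+vals[6] = 8+14 = 22 → [8, 5, 9, 6, 1, 4, 14, 22]
insert 0 at 6 → [8, 5, 9, 6, 1, 4, 0, 14, 22]
pop(3) removes 6 → [8, 5, 9, 1, 4, 0, 14, 22]
sum = 63

63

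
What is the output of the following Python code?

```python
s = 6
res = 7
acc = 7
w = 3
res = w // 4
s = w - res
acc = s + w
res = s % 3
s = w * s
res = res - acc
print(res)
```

res = 3//4 = 0
s = 3-0 = 3
acc = 3+3 = 6
res = 3%3 = 0
s = 3*3 = 9
res = 0-6 = -6

-6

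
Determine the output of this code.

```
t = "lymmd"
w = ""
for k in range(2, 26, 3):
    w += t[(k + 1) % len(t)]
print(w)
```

k=2: add t[3]='m' → 'm'
k=5: add t[1]='y' → 'my'
k=8: add t[4]='d' → 'myd'
k=11: add t[2]='m' → 'mydm'
k=14: add t[0]='l' → 'mydml'
k=17: add t[3]='m' → 'mydmlm'
k=20: add t[1]='y' → 'mydmlmy'
k=23: add t[4]='d' → 'mydmlmyd'

mydmlmyd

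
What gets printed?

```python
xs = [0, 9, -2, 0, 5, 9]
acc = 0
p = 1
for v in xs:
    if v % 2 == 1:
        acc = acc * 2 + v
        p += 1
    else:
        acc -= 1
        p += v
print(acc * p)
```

v=0: not odd, acc = 0-1 = -1; p=1
v=9: odd, acc = (-1)*2+9 = 7; p=2
v=-2: not odd, acc = 7-1 = 6; p=0
v=0: not odd, acc = 6-1 = 5; p=0
v=5: odd, acc = 5*2+5 = 15; p=1
v=9: odd, acc = 15*2+9 = 39; p=2
acc*p = 39*2 = 78

78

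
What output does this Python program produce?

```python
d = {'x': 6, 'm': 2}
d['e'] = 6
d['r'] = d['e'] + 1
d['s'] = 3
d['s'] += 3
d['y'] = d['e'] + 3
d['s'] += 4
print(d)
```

{'x': 6, 'm': 2, 'e': 6, 'r': 7, 's': 10, 'y': 9}

d['e'] = 6 → {'x': 6, 'm': 2, 'e': 6}
d['r'] = d['e']+1 = 7 → {'x': 6, 'm': 2, 'e': 6, 'r': 7}
d['s'] = 3 → {'x': 6, 'm': 2, 'e': 6, 'r': 7, 's': 3}
d['s'] = 3+3 = 6 → {'x': 6, 'm': 2, 'e': 6, 'r': 7, 's': 6}
d['y'] = d['e']+3 = 9 → {'x': 6, 'm': 2, 'e': 6, 'r': 7, 's': 6, 'y': 9}
d['s'] = 6+4 = 10 → {'x': 6, 'm': 2, 'e': 6, 'r': 7, 's': 10, 'y': 9}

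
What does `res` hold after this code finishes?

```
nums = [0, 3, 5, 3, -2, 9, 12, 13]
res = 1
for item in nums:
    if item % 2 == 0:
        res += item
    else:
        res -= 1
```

6

item=0: even, res = 1+0 = 1
item=3: not even, res = 1-1 = 0
item=5: not even, res = 0-1 = -1
item=3: not even, res = (-1)-1 = -2
item=-2: even, res = (-2)+(-2) = -4
item=9: not even, res = (-4)-1 = -5
item=12: even, res = (-5)+12 = 7
item=13: not even, res = 7-1 = 6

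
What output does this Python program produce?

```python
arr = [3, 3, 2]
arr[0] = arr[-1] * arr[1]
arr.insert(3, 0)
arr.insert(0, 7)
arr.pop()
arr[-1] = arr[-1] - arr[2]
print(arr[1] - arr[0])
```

arr[0] = arr[-1]*arr[1] = 2*3 = 6 → [6, 3, 2]
insert 0 at 3 → [6, 3, 2, 0]
insert 7 at 0 → [7, 6, 3, 2, 0]
pop() removes 0 → [7, 6, 3, 2]
arr[-1] = arr[-1]-arr[2] = 2-3 = -1 → [7, 6, 3, -1]
arr[1]-arr[0] = 6-7 = -1

-1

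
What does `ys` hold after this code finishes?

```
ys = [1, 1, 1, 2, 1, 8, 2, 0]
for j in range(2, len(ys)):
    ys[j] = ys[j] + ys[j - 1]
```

j=2: ys[2] = 1+1 = 2 → [1, 1, 2, 2, 1, 8, 2, 0]
j=3: ys[3] = 2+2 = 4 → [1, 1, 2, 4, 1, 8, 2, 0]
j=4: ys[4] = 1+4 = 5 → [1, 1, 2, 4, 5, 8, 2, 0]
j=5: ys[5] = 8+5 = 13 → [1, 1, 2, 4, 5, 13, 2, 0]
j=6: ys[6] = 2+13 = 15 → [1, 1, 2, 4, 5, 13, 15, 0]
j=7: ys[7] = 0+15 = 15 → [1, 1, 2, 4, 5, 13, 15, 15]

[1, 1, 2, 4, 5, 13, 15, 15]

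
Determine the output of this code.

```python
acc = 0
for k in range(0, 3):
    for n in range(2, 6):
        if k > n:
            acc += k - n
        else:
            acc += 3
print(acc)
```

k=0,n=2: not 0>2, acc = 0+3 = 3
k=0,n=3: not 0>3, acc = 3+3 = 6
k=0,n=4: not 0>4, acc = 6+3 = 9
k=0,n=5: not 0>5, acc = 9+3 = 12
k=1,n=2: not 1>2, acc = 12+3 = 15
k=1,n=3: not 1>3, acc = 15+3 = 18
k=1,n=4: not 1>4, acc = 18+3 = 21
k=1,n=5: not 1>5, acc = 21+3 = 24
k=2,n=2: not 2>2, acc = 24+3 = 27
k=2,n=3: not 2>3, acc = 27+3 = 30
k=2,n=4: not 2>4, acc = 30+3 = 33
k=2,n=5: not 2>5, acc = 33+3 = 36

36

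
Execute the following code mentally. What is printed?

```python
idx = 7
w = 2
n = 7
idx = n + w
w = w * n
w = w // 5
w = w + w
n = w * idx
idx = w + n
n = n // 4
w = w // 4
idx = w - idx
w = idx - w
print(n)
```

idx = 7+2 = 9
w = 2*7 = 14
w = 14//5 = 2
w = 2+2 = 4
n = 4*9 = 36
idx = 4+36 = 40
n = 36//4 = 9
w = 4//4 = 1
idx = 1-40 = -39
w = (-39)-1 = -40

9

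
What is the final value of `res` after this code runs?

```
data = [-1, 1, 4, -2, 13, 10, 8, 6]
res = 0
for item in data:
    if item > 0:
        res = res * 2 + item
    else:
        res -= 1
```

182

item=-1: not >0, res = 0-1 = -1
item=1: >0, res = (-1)*2+1 = -1
item=4: >0, res = (-1)*2+4 = 2
item=-2: not >0, res = 2-1 = 1
item=13: >0, res = 1*2+13 = 15
item=10: >0, res = 15*2+10 = 40
item=8: >0, res = 40*2+8 = 88
item=6: >0, res = 88*2+6 = 182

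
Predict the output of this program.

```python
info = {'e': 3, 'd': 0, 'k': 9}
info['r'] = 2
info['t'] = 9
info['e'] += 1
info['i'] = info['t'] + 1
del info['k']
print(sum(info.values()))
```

info['r'] = 2 → {'e': 3, 'd': 0, 'k': 9, 'r': 2}
info['t'] = 9 → {'e': 3, 'd': 0, 'k': 9, 'r': 2, 't': 9}
info['e'] = 3+1 = 4 → {'e': 4, 'd': 0, 'k': 9, 'r': 2, 't': 9}
info['i'] = info['t']+1 = 10 → {'e': 4, 'd': 0, 'k': 9, 'r': 2, 't': 9, 'i': 10}
del 'k' → {'e': 4, 'd': 0, 'r': 2, 't': 9, 'i': 10}
sum of values = 25

25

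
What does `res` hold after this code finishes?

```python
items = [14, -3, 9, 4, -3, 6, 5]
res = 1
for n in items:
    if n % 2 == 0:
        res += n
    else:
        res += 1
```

29

n=14: even, res = 1+14 = 15
n=-3: not even, res = 15+1 = 16
n=9: not even, res = 16+1 = 17
n=4: even, res = 17+4 = 21
n=-3: not even, res = 21+1 = 22
n=6: even, res = 22+6 = 28
n=5: not even, res = 28+1 = 29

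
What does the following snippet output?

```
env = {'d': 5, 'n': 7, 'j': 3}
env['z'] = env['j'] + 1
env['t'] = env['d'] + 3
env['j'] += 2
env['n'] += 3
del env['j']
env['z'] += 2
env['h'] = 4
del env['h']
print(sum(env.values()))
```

env['z'] = env['j']+1 = 4 → {'d': 5, 'n': 7, 'j': 3, 'z': 4}
env['t'] = env['d']+3 = 8 → {'d': 5, 'n': 7, 'j': 3, 'z': 4, 't': 8}
env['j'] = 3+2 = 5 → {'d': 5, 'n': 7, 'j': 5, 'z': 4, 't': 8}
env['n'] = 7+3 = 10 → {'d': 5, 'n': 10, 'j': 5, 'z': 4, 't': 8}
del 'j' → {'d': 5, 'n': 10, 'z': 4, 't': 8}
env['z'] = 4+2 = 6 → {'d': 5, 'n': 10, 'z': 6, 't': 8}
env['h'] = 4 → {'d': 5, 'n': 10, 'z': 6, 't': 8, 'h': 4}
del 'h' → {'d': 5, 'n': 10, 'z': 6, 't': 8}
sum of values = 29

29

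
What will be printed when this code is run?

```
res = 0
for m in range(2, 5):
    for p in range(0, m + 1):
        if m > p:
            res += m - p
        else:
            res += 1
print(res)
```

22

m=2,p=0: 2>0, res = 0+2 = 2
m=2,p=1: 2>1, res = 2+1 = 3
m=2,p=2: not 2>2, res = 3+1 = 4
m=3,p=0: 3>0, res = 4+3 = 7
m=3,p=1: 3>1, res = 7+2 = 9
m=3,p=2: 3>2, res = 9+1 = 10
m=3,p=3: not 3>3, res = 10+1 = 11
m=4,p=0: 4>0, res = 11+4 = 15
m=4,p=1: 4>1, res = 15+3 = 18
m=4,p=2: 4>2, res = 18+2 = 20
m=4,p=3: 4>3, res = 20+1 = 21
m=4,p=4: not 4>4, res = 21+1 = 22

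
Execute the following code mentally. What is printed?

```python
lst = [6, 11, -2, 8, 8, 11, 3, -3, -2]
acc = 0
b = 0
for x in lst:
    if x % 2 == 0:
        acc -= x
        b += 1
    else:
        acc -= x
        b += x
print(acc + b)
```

x=6: even, acc = 0-6 = -6; b=1
x=11: not even, acc = (-6)-11 = -17; b=12
x=-2: even, acc = (-17)-(-2) = -15; b=13
x=8: even, acc = (-15)-8 = -23; b=14
x=8: even, acc = (-23)-8 = -31; b=15
x=11: not even, acc = (-31)-11 = -42; b=26
x=3: not even, acc = (-42)-3 = -45; b=29
x=-3: not even, acc = (-45)-(-3) = -42; b=26
x=-2: even, acc = (-42)-(-2) = -40; b=27
acc+b = (-40)+27 = -13

-13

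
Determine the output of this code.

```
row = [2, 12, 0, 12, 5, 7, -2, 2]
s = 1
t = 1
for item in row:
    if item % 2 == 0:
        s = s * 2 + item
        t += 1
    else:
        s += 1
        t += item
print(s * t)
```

item=2: even, s = 1*2+2 = 4; t=2
item=12: even, s = 4*2+12 = 20; t=3
item=0: even, s = 20*2+0 = 40; t=4
item=12: even, s = 40*2+12 = 92; t=5
item=5: not even, s = 92+1 = 93; t=10
item=7: not even, s = 93+1 = 94; t=17
item=-2: even, s = 94*2+(-2) = 186; t=18
item=2: even, s = 186*2+2 = 374; t=19
s*t = 374*19 = 7106

7106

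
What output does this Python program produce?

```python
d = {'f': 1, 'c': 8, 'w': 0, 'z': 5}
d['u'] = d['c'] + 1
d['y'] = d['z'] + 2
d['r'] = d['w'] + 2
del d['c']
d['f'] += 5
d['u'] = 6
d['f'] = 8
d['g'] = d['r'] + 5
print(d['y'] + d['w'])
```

d['u'] = d['c']+1 = 9 → {'f': 1, 'c': 8, 'w': 0, 'z': 5, 'u': 9}
d['y'] = d['z']+2 = 7 → {'f': 1, 'c': 8, 'w': 0, 'z': 5, 'u': 9, 'y': 7}
d['r'] = d['w']+2 = 2 → {'f': 1, 'c': 8, 'w': 0, 'z': 5, 'u': 9, 'y': 7, 'r': 2}
del 'c' → {'f': 1, 'w': 0, 'z': 5, 'u': 9, 'y': 7, 'r': 2}
d['f'] = 1+5 = 6 → {'f': 6, 'w': 0, 'z': 5, 'u': 9, 'y': 7, 'r': 2}
d['u'] = 6 → {'f': 6, 'w': 0, 'z': 5, 'u': 6, 'y': 7, 'r': 2}
d['f'] = 8 → {'f': 8, 'w': 0, 'z': 5, 'u': 6, 'y': 7, 'r': 2}
d['g'] = d['r']+5 = 7 → {'f': 8, 'w': 0, 'z': 5, 'u': 6, 'y': 7, 'r': 2, 'g': 7}
d['y']+d['w'] = 7+0 = 7

7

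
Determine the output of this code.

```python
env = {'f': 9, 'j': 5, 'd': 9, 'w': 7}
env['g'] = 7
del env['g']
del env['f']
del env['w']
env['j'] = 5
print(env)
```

{'j': 5, 'd': 9}

env['g'] = 7 → {'f': 9, 'j': 5, 'd': 9, 'w': 7, 'g': 7}
del 'g' → {'f': 9, 'j': 5, 'd': 9, 'w': 7}
del 'f' → {'j': 5, 'd': 9, 'w': 7}
del 'w' → {'j': 5, 'd': 9}
env['j'] = 5 → {'j': 5, 'd': 9}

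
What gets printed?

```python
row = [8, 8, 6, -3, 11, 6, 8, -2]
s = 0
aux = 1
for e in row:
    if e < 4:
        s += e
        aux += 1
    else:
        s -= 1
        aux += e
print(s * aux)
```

e=8: not <4, s = 0-1 = -1; aux=9
e=8: not <4, s = (-1)-1 = -2; aux=17
e=6: not <4, s = (-2)-1 = -3; aux=23
e=-3: <4, s = (-3)+(-3) = -6; aux=24
e=11: not <4, s = (-6)-1 = -7; aux=35
e=6: not <4, s = (-7)-1 = -8; aux=41
e=8: not <4, s = (-8)-1 = -9; aux=49
e=-2: <4, s = (-9)+(-2) = -11; aux=50
s*aux = (-11)*50 = -550

-550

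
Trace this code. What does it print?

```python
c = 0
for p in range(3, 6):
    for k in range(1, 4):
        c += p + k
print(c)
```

54

p=3,k=1: c = 0+4 = 4
p=3,k=2: c = 4+5 = 9
p=3,k=3: c = 9+6 = 15
p=4,k=1: c = 15+5 = 20
p=4,k=2: c = 20+6 = 26
p=4,k=3: c = 26+7 = 33
p=5,k=1: c = 33+6 = 39
p=5,k=2: c = 39+7 = 46
p=5,k=3: c = 46+8 = 54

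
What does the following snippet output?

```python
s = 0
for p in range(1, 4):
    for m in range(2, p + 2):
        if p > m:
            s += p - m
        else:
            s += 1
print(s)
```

p=1,m=2: not 1>2, s = 0+1 = 1
p=2,m=2: not 2>2, s = 1+1 = 2
p=2,m=3: not 2>3, s = 2+1 = 3
p=3,m=2: 3>2, s = 3+1 = 4
p=3,m=3: not 3>3, s = 4+1 = 5
p=3,m=4: not 3>4, s = 5+1 = 6

6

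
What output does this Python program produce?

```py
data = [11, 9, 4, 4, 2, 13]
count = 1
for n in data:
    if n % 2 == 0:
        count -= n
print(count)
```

n=11: not even
n=9: not even
n=4: even, count = 1-4 = -3
n=4: even, count = (-3)-4 = -7
n=2: even, count = (-7)-2 = -9
n=13: not even

-9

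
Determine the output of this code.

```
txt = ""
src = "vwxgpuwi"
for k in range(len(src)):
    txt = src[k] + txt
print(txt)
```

k=0: prepend 'v' → 'v'
k=1: prepend 'w' → 'wv'
k=2: prepend 'x' → 'xwv'
k=3: prepend 'g' → 'gxwv'
k=4: prepend 'p' → 'pgxwv'
k=5: prepend 'u' → 'upgxwv'
k=6: prepend 'w' → 'wupgxwv'
k=7: prepend 'i' → 'iwupgxwv'

iwupgxwv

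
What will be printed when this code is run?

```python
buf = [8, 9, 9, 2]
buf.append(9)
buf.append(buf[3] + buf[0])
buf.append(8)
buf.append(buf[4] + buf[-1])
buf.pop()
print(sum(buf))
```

append 9 → [8, 9, 9, 2, 9]
append buf[3]+buf[0] = 2+8 = 10 → [8, 9, 9, 2, 9, 10]
append 8 → [8, 9, 9, 2, 9, 10, 8]
append buf[4]+buf[-1] = 9+8 = 17 → [8, 9, 9, 2, 9, 10, 8, 17]
pop() removes 17 → [8, 9, 9, 2, 9, 10, 8]
sum = 55

55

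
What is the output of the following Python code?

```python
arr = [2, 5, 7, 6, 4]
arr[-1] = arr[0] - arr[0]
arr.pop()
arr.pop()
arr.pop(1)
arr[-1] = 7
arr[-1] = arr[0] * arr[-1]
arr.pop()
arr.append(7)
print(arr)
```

arr[-1] = arr[0]-arr[0] = 2-2 = 0 → [2, 5, 7, 6, 0]
pop() removes 0 → [2, 5, 7, 6]
pop() removes 6 → [2, 5, 7]
pop(1) removes 5 → [2, 7]
arr[-1] = 7 → [2, 7]
arr[-1] = arr[0]*arr[-1] = 2*7 = 14 → [2, 14]
pop() removes 14 → [2]
append 7 → [2, 7]

[2, 7]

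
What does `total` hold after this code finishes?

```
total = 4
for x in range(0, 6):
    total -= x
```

-11

x=0: total = 4-0 = 4
x=1: total = 4-1 = 3
x=2: total = 3-2 = 1
x=3: total = 1-3 = -2
x=4: total = (-2)-4 = -6
x=5: total = (-6)-5 = -11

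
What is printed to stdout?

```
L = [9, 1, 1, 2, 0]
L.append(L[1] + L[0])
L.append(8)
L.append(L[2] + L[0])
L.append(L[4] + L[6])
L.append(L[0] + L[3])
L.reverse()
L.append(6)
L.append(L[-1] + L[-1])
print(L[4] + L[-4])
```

11

append L[1]+L[0] = 1+9 = 10 → [9, 1, 1, 2, 0, 10]
append 8 → [9, 1, 1, 2, 0, 10, 8]
append L[2]+L[0] = 1+9 = 10 → [9, 1, 1, 2, 0, 10, 8, 10]
append L[4]+L[6] = 0+8 = 8 → [9, 1, 1, 2, 0, 10, 8, 10, 8]
append L[0]+L[3] = 9+2 = 11 → [9, 1, 1, 2, 0, 10, 8, 10, 8, 11]
reverse → [11, 8, 10, 8, 10, 0, 2, 1, 1, 9]
append 6 → [11, 8, 10, 8, 10, 0, 2, 1, 1, 9, 6]
append L[-1]+L[-1] = 6+6 = 12 → [11, 8, 10, 8, 10, 0, 2, 1, 1, 9, 6, 12]
L[4]+L[-4] = 10+1 = 11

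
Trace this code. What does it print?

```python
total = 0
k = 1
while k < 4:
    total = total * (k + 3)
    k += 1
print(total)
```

k=1: total = 0*4 = 0
k=2: total = 0*5 = 0
k=3: total = 0*6 = 0

0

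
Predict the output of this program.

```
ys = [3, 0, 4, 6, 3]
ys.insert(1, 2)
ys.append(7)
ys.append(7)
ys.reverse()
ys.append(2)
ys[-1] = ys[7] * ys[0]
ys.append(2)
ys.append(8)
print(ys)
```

[7, 7, 3, 6, 4, 0, 2, 3, 21, 2, 8]

insert 2 at 1 → [3, 2, 0, 4, 6, 3]
append 7 → [3, 2, 0, 4, 6, 3, 7]
append 7 → [3, 2, 0, 4, 6, 3, 7, 7]
reverse → [7, 7, 3, 6, 4, 0, 2, 3]
append 2 → [7, 7, 3, 6, 4, 0, 2, 3, 2]
ys[-1] = ys[7]*ys[0] = 3*7 = 21 → [7, 7, 3, 6, 4, 0, 2, 3, 21]
append 2 → [7, 7, 3, 6, 4, 0, 2, 3, 21, 2]
append 8 → [7, 7, 3, 6, 4, 0, 2, 3, 21, 2, 8]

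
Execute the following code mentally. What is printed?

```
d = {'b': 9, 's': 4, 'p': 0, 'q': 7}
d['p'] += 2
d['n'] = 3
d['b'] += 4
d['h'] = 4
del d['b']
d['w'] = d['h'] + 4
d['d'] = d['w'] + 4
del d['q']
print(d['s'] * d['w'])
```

d['p'] = 0+2 = 2 → {'b': 9, 's': 4, 'p': 2, 'q': 7}
d['n'] = 3 → {'b': 9, 's': 4, 'p': 2, 'q': 7, 'n': 3}
d['b'] = 9+4 = 13 → {'b': 13, 's': 4, 'p': 2, 'q': 7, 'n': 3}
d['h'] = 4 → {'b': 13, 's': 4, 'p': 2, 'q': 7, 'n': 3, 'h': 4}
del 'b' → {'s': 4, 'p': 2, 'q': 7, 'n': 3, 'h': 4}
d['w'] = d['h']+4 = 8 → {'s': 4, 'p': 2, 'q': 7, 'n': 3, 'h': 4, 'w': 8}
d['d'] = d['w']+4 = 12 → {'s': 4, 'p': 2, 'q': 7, 'n': 3, 'h': 4, 'w': 8, 'd': 12}
del 'q' → {'s': 4, 'p': 2, 'n': 3, 'h': 4, 'w': 8, 'd': 12}
d['s']*d['w'] = 4*8 = 32

32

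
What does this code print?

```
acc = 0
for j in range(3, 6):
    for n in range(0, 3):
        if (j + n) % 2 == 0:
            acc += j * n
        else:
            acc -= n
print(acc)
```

j=3,n=0: odd sum, acc = 0-0 = 0
j=3,n=1: even sum, acc = 0+3 = 3
j=3,n=2: odd sum, acc = 3-2 = 1
j=4,n=0: even sum, acc = 1+0 = 1
j=4,n=1: odd sum, acc = 1-1 = 0
j=4,n=2: even sum, acc = 0+8 = 8
j=5,n=0: odd sum, acc = 8-0 = 8
j=5,n=1: even sum, acc = 8+5 = 13
j=5,n=2: odd sum, acc = 13-2 = 11

11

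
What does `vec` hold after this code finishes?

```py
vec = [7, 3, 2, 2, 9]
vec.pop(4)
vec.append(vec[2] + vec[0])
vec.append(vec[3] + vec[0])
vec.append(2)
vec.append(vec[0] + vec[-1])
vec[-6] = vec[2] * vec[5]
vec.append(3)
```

pop(4) removes 9 → [7, 3, 2, 2]
append vec[2]+vec[0] = 2+7 = 9 → [7, 3, 2, 2, 9]
append vec[3]+vec[0] = 2+7 = 9 → [7, 3, 2, 2, 9, 9]
append 2 → [7, 3, 2, 2, 9, 9, 2]
append vec[0]+vec[-1] = 7+2 = 9 → [7, 3, 2, 2, 9, 9, 2, 9]
vec[-6] = vec[2]*vec[5] = 2*9 = 18 → [7, 3, 18, 2, 9, 9, 2, 9]
append 3 → [7, 3, 18, 2, 9, 9, 2, 9, 3]

[7, 3, 18, 2, 9, 9, 2, 9, 3]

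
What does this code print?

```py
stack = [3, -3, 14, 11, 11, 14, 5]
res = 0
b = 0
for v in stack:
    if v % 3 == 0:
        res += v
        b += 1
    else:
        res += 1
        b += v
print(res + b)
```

62

v=3: %3==0, res = 0+3 = 3; b=1
v=-3: %3==0, res = 3+(-3) = 0; b=2
v=14: not %3==0, res = 0+1 = 1; b=16
v=11: not %3==0, res = 1+1 = 2; b=27
v=11: not %3==0, res = 2+1 = 3; b=38
v=14: not %3==0, res = 3+1 = 4; b=52
v=5: not %3==0, res = 4+1 = 5; b=57
res+b = 5+57 = 62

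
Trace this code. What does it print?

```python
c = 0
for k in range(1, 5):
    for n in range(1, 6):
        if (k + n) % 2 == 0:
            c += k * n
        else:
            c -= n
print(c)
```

k=1,n=1: even sum, c = 0+1 = 1
k=1,n=2: odd sum, c = 1-2 = -1
k=1,n=3: even sum, c = (-1)+3 = 2
k=1,n=4: odd sum, c = 2-4 = -2
k=1,n=5: even sum, c = (-2)+5 = 3
k=2,n=1: odd sum, c = 3-1 = 2
k=2,n=2: even sum, c = 2+4 = 6
k=2,n=3: odd sum, c = 6-3 = 3
k=2,n=4: even sum, c = 3+8 = 11
k=2,n=5: odd sum, c = 11-5 = 6
k=3,n=1: even sum, c = 6+3 = 9
k=3,n=2: odd sum, c = 9-2 = 7
k=3,n=3: even sum, c = 7+9 = 16
k=3,n=4: odd sum, c = 16-4 = 12
k=3,n=5: even sum, c = 12+15 = 27
k=4,n=1: odd sum, c = 27-1 = 26
k=4,n=2: even sum, c = 26+8 = 34
k=4,n=3: odd sum, c = 34-3 = 31
k=4,n=4: even sum, c = 31+16 = 47
k=4,n=5: odd sum, c = 47-5 = 42

42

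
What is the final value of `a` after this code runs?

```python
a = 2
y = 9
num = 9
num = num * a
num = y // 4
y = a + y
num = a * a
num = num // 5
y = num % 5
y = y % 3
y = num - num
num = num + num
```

num = 9*2 = 18
num = 9//4 = 2
y = 2+9 = 11
num = 2*2 = 4
num = 4//5 = 0
y = 0%5 = 0
y = 0%3 = 0
y = 0-0 = 0
num = 0+0 = 0

2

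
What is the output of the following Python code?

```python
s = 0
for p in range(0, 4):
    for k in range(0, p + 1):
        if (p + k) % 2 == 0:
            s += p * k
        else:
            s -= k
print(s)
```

14

p=0,k=0: even sum, s = 0+0 = 0
p=1,k=0: odd sum, s = 0-0 = 0
p=1,k=1: even sum, s = 0+1 = 1
p=2,k=0: even sum, s = 1+0 = 1
p=2,k=1: odd sum, s = 1-1 = 0
p=2,k=2: even sum, s = 0+4 = 4
p=3,k=0: odd sum, s = 4-0 = 4
p=3,k=1: even sum, s = 4+3 = 7
p=3,k=2: odd sum, s = 7-2 = 5
p=3,k=3: even sum, s = 5+9 = 14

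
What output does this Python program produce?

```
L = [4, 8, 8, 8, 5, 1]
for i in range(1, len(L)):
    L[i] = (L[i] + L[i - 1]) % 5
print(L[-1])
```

4

i=1: L[1] = (8+4)%5 = 2 → [4, 2, 8, 8, 5, 1]
i=2: L[2] = (8+2)%5 = 0 → [4, 2, 0, 8, 5, 1]
i=3: L[3] = (8+0)%5 = 3 → [4, 2, 0, 3, 5, 1]
i=4: L[4] = (5+3)%5 = 3 → [4, 2, 0, 3, 3, 1]
i=5: L[5] = (1+3)%5 = 4 → [4, 2, 0, 3, 3, 4]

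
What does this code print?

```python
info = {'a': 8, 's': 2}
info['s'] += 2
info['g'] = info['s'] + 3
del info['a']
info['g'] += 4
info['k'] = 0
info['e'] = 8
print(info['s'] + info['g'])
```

15

info['s'] = 2+2 = 4 → {'a': 8, 's': 4}
info['g'] = info['s']+3 = 7 → {'a': 8, 's': 4, 'g': 7}
del 'a' → {'s': 4, 'g': 7}
info['g'] = 7+4 = 11 → {'s': 4, 'g': 11}
info['k'] = 0 → {'s': 4, 'g': 11, 'k': 0}
info['e'] = 8 → {'s': 4, 'g': 11, 'k': 0, 'e': 8}
info['s']+info['g'] = 4+11 = 15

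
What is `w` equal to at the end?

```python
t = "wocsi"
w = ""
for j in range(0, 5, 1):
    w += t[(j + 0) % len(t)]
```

'wocsi'

j=0: add t[0]='w' → 'w'
j=1: add t[1]='o' → 'wo'
j=2: add t[2]='c' → 'woc'
j=3: add t[3]='s' → 'wocs'
j=4: add t[4]='i' → 'wocsi'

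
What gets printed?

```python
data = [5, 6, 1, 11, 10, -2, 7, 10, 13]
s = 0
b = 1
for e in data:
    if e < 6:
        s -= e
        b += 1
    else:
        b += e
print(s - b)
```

-65

e=5: <6, s = 0-5 = -5; b=2
e=6: not <6; b=8
e=1: <6, s = (-5)-1 = -6; b=9
e=11: not <6; b=20
e=10: not <6; b=30
e=-2: <6, s = (-6)-(-2) = -4; b=31
e=7: not <6; b=38
e=10: not <6; b=48
e=13: not <6; b=61
s-b = (-4)-61 = -65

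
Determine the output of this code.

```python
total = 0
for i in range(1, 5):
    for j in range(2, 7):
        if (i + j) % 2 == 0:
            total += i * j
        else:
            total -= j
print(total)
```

64

i=1,j=2: odd sum, total = 0-2 = -2
i=1,j=3: even sum, total = (-2)+3 = 1
i=1,j=4: odd sum, total = 1-4 = -3
i=1,j=5: even sum, total = (-3)+5 = 2
i=1,j=6: odd sum, total = 2-6 = -4
i=2,j=2: even sum, total = (-4)+4 = 0
i=2,j=3: odd sum, total = 0-3 = -3
i=2,j=4: even sum, total = (-3)+8 = 5
i=2,j=5: odd sum, total = 5-5 = 0
i=2,j=6: even sum, total = 0+12 = 12
i=3,j=2: odd sum, total = 12-2 = 10
i=3,j=3: even sum, total = 10+9 = 19
i=3,j=4: odd sum, total = 19-4 = 15
i=3,j=5: even sum, total = 15+15 = 30
i=3,j=6: odd sum, total = 30-6 = 24
i=4,j=2: even sum, total = 24+8 = 32
i=4,j=3: odd sum, total = 32-3 = 29
i=4,j=4: even sum, total = 29+16 = 45
i=4,j=5: odd sum, total = 45-5 = 40
i=4,j=6: even sum, total = 40+24 = 64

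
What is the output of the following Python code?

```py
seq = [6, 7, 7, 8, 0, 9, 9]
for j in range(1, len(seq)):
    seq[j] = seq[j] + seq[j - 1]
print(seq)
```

j=1: seq[1] = 7+6 = 13 → [6, 13, 7, 8, 0, 9, 9]
j=2: seq[2] = 7+13 = 20 → [6, 13, 20, 8, 0, 9, 9]
j=3: seq[3] = 8+20 = 28 → [6, 13, 20, 28, 0, 9, 9]
j=4: seq[4] = 0+28 = 28 → [6, 13, 20, 28, 28, 9, 9]
j=5: seq[5] = 9+28 = 37 → [6, 13, 20, 28, 28, 37, 9]
j=6: seq[6] = 9+37 = 46 → [6, 13, 20, 28, 28, 37, 46]

[6, 13, 20, 28, 28, 37, 46]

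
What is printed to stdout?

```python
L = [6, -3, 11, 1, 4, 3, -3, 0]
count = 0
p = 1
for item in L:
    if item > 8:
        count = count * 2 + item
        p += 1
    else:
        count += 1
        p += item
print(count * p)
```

200

item=6: not >8, count = 0+1 = 1; p=7
item=-3: not >8, count = 1+1 = 2; p=4
item=11: >8, count = 2*2+11 = 15; p=5
item=1: not >8, count = 15+1 = 16; p=6
item=4: not >8, count = 16+1 = 17; p=10
item=3: not >8, count = 17+1 = 18; p=13
item=-3: not >8, count = 18+1 = 19; p=10
item=0: not >8, count = 19+1 = 20; p=10
count*p = 20*10 = 200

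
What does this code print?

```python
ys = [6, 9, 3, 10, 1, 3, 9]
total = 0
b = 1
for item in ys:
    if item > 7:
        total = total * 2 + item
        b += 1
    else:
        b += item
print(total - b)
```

item=6: not >7; b=7
item=9: >7, total = 0*2+9 = 9; b=8
item=3: not >7; b=11
item=10: >7, total = 9*2+10 = 28; b=12
item=1: not >7; b=13
item=3: not >7; b=16
item=9: >7, total = 28*2+9 = 65; b=17
total-b = 65-17 = 48

48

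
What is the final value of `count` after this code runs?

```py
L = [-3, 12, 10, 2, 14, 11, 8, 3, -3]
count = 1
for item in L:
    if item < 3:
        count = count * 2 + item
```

-3

item=-3: <3, count = 1*2+(-3) = -1
item=12: not <3
item=10: not <3
item=2: <3, count = (-1)*2+2 = 0
item=14: not <3
item=11: not <3
item=8: not <3
item=3: not <3
item=-3: <3, count = 0*2+(-3) = -3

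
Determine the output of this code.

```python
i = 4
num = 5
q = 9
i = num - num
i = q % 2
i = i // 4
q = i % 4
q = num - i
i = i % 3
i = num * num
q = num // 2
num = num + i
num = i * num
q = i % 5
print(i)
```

i = 5-5 = 0
i = 9%2 = 1
i = 1//4 = 0
q = 0%4 = 0
q = 5-0 = 5
i = 0%3 = 0
i = 5*5 = 25
q = 5//2 = 2
num = 5+25 = 30
num = 25*30 = 750
q = 25%5 = 0

25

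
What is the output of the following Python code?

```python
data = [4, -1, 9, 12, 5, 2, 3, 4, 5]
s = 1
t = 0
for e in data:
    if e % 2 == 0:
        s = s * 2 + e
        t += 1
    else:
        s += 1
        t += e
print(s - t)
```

102

e=4: even, s = 1*2+4 = 6; t=1
e=-1: not even, s = 6+1 = 7; t=0
e=9: not even, s = 7+1 = 8; t=9
e=12: even, s = 8*2+12 = 28; t=10
e=5: not even, s = 28+1 = 29; t=15
e=2: even, s = 29*2+2 = 60; t=16
e=3: not even, s = 60+1 = 61; t=19
e=4: even, s = 61*2+4 = 126; t=20
e=5: not even, s = 126+1 = 127; t=25
s-t = 127-25 = 102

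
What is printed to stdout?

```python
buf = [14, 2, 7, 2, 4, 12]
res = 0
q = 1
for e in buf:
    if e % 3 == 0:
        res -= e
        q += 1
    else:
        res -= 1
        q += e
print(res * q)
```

-527

e=14: not %3==0, res = 0-1 = -1; q=15
e=2: not %3==0, res = (-1)-1 = -2; q=17
e=7: not %3==0, res = (-2)-1 = -3; q=24
e=2: not %3==0, res = (-3)-1 = -4; q=26
e=4: not %3==0, res = (-4)-1 = -5; q=30
e=12: %3==0, res = (-5)-12 = -17; q=31
res*q = (-17)*31 = -527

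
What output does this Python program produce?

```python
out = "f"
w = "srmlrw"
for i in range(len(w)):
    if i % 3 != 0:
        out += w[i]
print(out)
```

i=0: skip
i=1: add 'r' → 'fr'
i=2: add 'm' → 'frm'
i=3: skip
i=4: add 'r' → 'frmr'
i=5: add 'w' → 'frmrw'

frmrw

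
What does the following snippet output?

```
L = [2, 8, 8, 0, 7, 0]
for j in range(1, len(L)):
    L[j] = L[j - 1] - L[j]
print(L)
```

[2, -6, -14, -14, -21, -21]

j=1: L[1] = 2-8 = -6 → [2, -6, 8, 0, 7, 0]
j=2: L[2] = (-6)-8 = -14 → [2, -6, -14, 0, 7, 0]
j=3: L[3] = (-14)-0 = -14 → [2, -6, -14, -14, 7, 0]
j=4: L[4] = (-14)-7 = -21 → [2, -6, -14, -14, -21, 0]
j=5: L[5] = (-21)-0 = -21 → [2, -6, -14, -14, -21, -21]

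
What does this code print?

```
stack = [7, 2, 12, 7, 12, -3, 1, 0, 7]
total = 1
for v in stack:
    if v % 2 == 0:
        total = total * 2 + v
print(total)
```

v=7: not even
v=2: even, total = 1*2+2 = 4
v=12: even, total = 4*2+12 = 20
v=7: not even
v=12: even, total = 20*2+12 = 52
v=-3: not even
v=1: not even
v=0: even, total = 52*2+0 = 104
v=7: not even

104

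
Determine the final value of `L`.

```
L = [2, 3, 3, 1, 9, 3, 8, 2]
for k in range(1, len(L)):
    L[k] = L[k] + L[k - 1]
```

k=1: L[1] = 3+2 = 5 → [2, 5, 3, 1, 9, 3, 8, 2]
k=2: L[2] = 3+5 = 8 → [2, 5, 8, 1, 9, 3, 8, 2]
k=3: L[3] = 1+8 = 9 → [2, 5, 8, 9, 9, 3, 8, 2]
k=4: L[4] = 9+9 = 18 → [2, 5, 8, 9, 18, 3, 8, 2]
k=5: L[5] = 3+18 = 21 → [2, 5, 8, 9, 18, 21, 8, 2]
k=6: L[6] = 8+21 = 29 → [2, 5, 8, 9, 18, 21, 29, 2]
k=7: L[7] = 2+29 = 31 → [2, 5, 8, 9, 18, 21, 29, 31]

[2, 5, 8, 9, 18, 21, 29, 31]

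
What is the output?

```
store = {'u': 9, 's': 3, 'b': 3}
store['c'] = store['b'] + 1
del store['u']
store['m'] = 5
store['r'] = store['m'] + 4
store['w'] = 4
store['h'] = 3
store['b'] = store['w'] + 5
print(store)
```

{'s': 3, 'b': 9, 'c': 4, 'm': 5, 'r': 9, 'w': 4, 'h': 3}

store['c'] = store['b']+1 = 4 → {'u': 9, 's': 3, 'b': 3, 'c': 4}
del 'u' → {'s': 3, 'b': 3, 'c': 4}
store['m'] = 5 → {'s': 3, 'b': 3, 'c': 4, 'm': 5}
store['r'] = store['m']+4 = 9 → {'s': 3, 'b': 3, 'c': 4, 'm': 5, 'r': 9}
store['w'] = 4 → {'s': 3, 'b': 3, 'c': 4, 'm': 5, 'r': 9, 'w': 4}
store['h'] = 3 → {'s': 3, 'b': 3, 'c': 4, 'm': 5, 'r': 9, 'w': 4, 'h': 3}
store['b'] = store['w']+5 = 9 → {'s': 3, 'b': 9, 'c': 4, 'm': 5, 'r': 9, 'w': 4, 'h': 3}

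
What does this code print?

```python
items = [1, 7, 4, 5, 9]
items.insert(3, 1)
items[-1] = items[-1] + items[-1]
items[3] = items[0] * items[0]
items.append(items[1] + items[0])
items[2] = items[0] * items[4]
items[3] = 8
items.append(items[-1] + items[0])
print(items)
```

[1, 7, 5, 8, 5, 18, 8, 9]

insert 1 at 3 → [1, 7, 4, 1, 5, 9]
items[-1] = items[-1]+items[-1] = 9+9 = 18 → [1, 7, 4, 1, 5, 18]
items[3] = items[0]*items[0] = 1*1 = 1 → [1, 7, 4, 1, 5, 18]
append items[1]+items[0] = 7+1 = 8 → [1, 7, 4, 1, 5, 18, 8]
items[2] = items[0]*items[4] = 1*5 = 5 → [1, 7, 5, 1, 5, 18, 8]
items[3] = 8 → [1, 7, 5, 8, 5, 18, 8]
append items[-1]+items[0] = 8+1 = 9 → [1, 7, 5, 8, 5, 18, 8, 9]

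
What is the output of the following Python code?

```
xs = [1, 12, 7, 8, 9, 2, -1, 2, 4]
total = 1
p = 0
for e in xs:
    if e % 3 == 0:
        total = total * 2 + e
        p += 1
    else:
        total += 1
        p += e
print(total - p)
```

24

e=1: not %3==0, total = 1+1 = 2; p=1
e=12: %3==0, total = 2*2+12 = 16; p=2
e=7: not %3==0, total = 16+1 = 17; p=9
e=8: not %3==0, total = 17+1 = 18; p=17
e=9: %3==0, total = 18*2+9 = 45; p=18
e=2: not %3==0, total = 45+1 = 46; p=20
e=-1: not %3==0, total = 46+1 = 47; p=19
e=2: not %3==0, total = 47+1 = 48; p=21
e=4: not %3==0, total = 48+1 = 49; p=25
total-p = 49-25 = 24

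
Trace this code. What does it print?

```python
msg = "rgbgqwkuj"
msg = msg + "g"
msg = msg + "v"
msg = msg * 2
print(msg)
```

+ 'g' → 'rgbgqwkujg'
+ 'v' → 'rgbgqwkujgv'
repeat ×2 → 'rgbgqwkujgvrgbgqwkujgv'

rgbgqwkujgvrgbgqwkujgv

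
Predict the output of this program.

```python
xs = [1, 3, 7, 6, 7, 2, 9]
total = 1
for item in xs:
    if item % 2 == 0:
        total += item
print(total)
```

item=1: not even
item=3: not even
item=7: not even
item=6: even, total = 1+6 = 7
item=7: not even
item=2: even, total = 7+2 = 9
item=9: not even

9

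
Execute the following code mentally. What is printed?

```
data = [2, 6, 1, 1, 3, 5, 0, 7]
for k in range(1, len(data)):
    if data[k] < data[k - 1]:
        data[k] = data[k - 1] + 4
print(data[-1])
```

k=1: 6>=2, unchanged → [2, 6, 1, 1, 3, 5, 0, 7]
k=2: 1<6, data[2] = 6+4 = 10 → [2, 6, 10, 1, 3, 5, 0, 7]
k=3: 1<10, data[3] = 10+4 = 14 → [2, 6, 10, 14, 3, 5, 0, 7]
k=4: 3<14, data[4] = 14+4 = 18 → [2, 6, 10, 14, 18, 5, 0, 7]
k=5: 5<18, data[5] = 18+4 = 22 → [2, 6, 10, 14, 18, 22, 0, 7]
k=6: 0<22, data[6] = 22+4 = 26 → [2, 6, 10, 14, 18, 22, 26, 7]
k=7: 7<26, data[7] = 26+4 = 30 → [2, 6, 10, 14, 18, 22, 26, 30]

30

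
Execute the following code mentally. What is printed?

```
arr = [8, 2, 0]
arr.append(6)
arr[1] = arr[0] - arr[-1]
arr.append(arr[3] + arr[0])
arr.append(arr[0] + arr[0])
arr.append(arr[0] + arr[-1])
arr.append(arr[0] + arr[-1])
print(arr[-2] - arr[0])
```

16

append 6 → [8, 2, 0, 6]
arr[1] = arr[0]-arr[-1] = 8-6 = 2 → [8, 2, 0, 6]
append arr[3]+arr[0] = 6+8 = 14 → [8, 2, 0, 6, 14]
append arr[0]+arr[0] = 8+8 = 16 → [8, 2, 0, 6, 14, 16]
append arr[0]+arr[-1] = 8+16 = 24 → [8, 2, 0, 6, 14, 16, 24]
append arr[0]+arr[-1] = 8+24 = 32 → [8, 2, 0, 6, 14, 16, 24, 32]
arr[-2]-arr[0] = 24-8 = 16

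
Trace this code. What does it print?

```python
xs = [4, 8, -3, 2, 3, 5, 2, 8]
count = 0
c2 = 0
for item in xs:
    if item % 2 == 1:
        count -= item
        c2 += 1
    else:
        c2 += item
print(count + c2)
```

22

item=4: not odd; c2=4
item=8: not odd; c2=12
item=-3: odd, count = 0-(-3) = 3; c2=13
item=2: not odd; c2=15
item=3: odd, count = 3-3 = 0; c2=16
item=5: odd, count = 0-5 = -5; c2=17
item=2: not odd; c2=19
item=8: not odd; c2=27
count+c2 = (-5)+27 = 22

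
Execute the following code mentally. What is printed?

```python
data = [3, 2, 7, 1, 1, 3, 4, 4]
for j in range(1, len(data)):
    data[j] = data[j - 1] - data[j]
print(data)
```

[3, 1, -6, -7, -8, -11, -15, -19]

j=1: data[1] = 3-2 = 1 → [3, 1, 7, 1, 1, 3, 4, 4]
j=2: data[2] = 1-7 = -6 → [3, 1, -6, 1, 1, 3, 4, 4]
j=3: data[3] = (-6)-1 = -7 → [3, 1, -6, -7, 1, 3, 4, 4]
j=4: data[4] = (-7)-1 = -8 → [3, 1, -6, -7, -8, 3, 4, 4]
j=5: data[5] = (-8)-3 = -11 → [3, 1, -6, -7, -8, -11, 4, 4]
j=6: data[6] = (-11)-4 = -15 → [3, 1, -6, -7, -8, -11, -15, 4]
j=7: data[7] = (-15)-4 = -19 → [3, 1, -6, -7, -8, -11, -15, -19]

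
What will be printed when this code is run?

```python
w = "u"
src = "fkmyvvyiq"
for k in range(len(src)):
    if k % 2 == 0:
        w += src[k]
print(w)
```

ufmvyq

k=0: add 'f' → 'uf'
k=1: skip
k=2: add 'm' → 'ufm'
k=3: skip
k=4: add 'v' → 'ufmv'
k=5: skip
k=6: add 'y' → 'ufmvy'
k=7: skip
k=8: add 'q' → 'ufmvyq'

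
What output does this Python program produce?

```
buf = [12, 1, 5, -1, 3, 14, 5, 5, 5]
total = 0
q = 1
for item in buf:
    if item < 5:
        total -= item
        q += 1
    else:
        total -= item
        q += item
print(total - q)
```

-99

item=12: not <5, total = 0-12 = -12; q=13
item=1: <5, total = (-12)-1 = -13; q=14
item=5: not <5, total = (-13)-5 = -18; q=19
item=-1: <5, total = (-18)-(-1) = -17; q=20
item=3: <5, total = (-17)-3 = -20; q=21
item=14: not <5, total = (-20)-14 = -34; q=35
item=5: not <5, total = (-34)-5 = -39; q=40
item=5: not <5, total = (-39)-5 = -44; q=45
item=5: not <5, total = (-44)-5 = -49; q=50
total-q = (-49)-50 = -99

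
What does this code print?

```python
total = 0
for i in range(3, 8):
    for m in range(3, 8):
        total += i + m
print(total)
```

i=3,m=3: total = 0+6 = 6
i=3,m=4: total = 6+7 = 13
i=3,m=5: total = 13+8 = 21
i=3,m=6: total = 21+9 = 30
i=3,m=7: total = 30+10 = 40
i=4,m=3: total = 40+7 = 47
i=4,m=4: total = 47+8 = 55
i=4,m=5: total = 55+9 = 64
i=4,m=6: total = 64+10 = 74
i=4,m=7: total = 74+11 = 85
i=5,m=3: total = 85+8 = 93
i=5,m=4: total = 93+9 = 102
i=5,m=5: total = 102+10 = 112
i=5,m=6: total = 112+11 = 123
i=5,m=7: total = 123+12 = 135
i=6,m=3: total = 135+9 = 144
i=6,m=4: total = 144+10 = 154
i=6,m=5: total = 154+11 = 165
i=6,m=6: total = 165+12 = 177
i=6,m=7: total = 177+13 = 190
i=7,m=3: total = 190+10 = 200
i=7,m=4: total = 200+11 = 211
i=7,m=5: total = 211+12 = 223
i=7,m=6: total = 223+13 = 236
i=7,m=7: total = 236+14 = 250

250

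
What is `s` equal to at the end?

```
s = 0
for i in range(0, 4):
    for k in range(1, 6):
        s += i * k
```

i=0,k=1: s = 0+0 = 0
i=0,k=2: s = 0+0 = 0
i=0,k=3: s = 0+0 = 0
i=0,k=4: s = 0+0 = 0
i=0,k=5: s = 0+0 = 0
i=1,k=1: s = 0+1 = 1
i=1,k=2: s = 1+2 = 3
i=1,k=3: s = 3+3 = 6
i=1,k=4: s = 6+4 = 10
i=1,k=5: s = 10+5 = 15
i=2,k=1: s = 15+2 = 17
i=2,k=2: s = 17+4 = 21
i=2,k=3: s = 21+6 = 27
i=2,k=4: s = 27+8 = 35
i=2,k=5: s = 35+10 = 45
i=3,k=1: s = 45+3 = 48
i=3,k=2: s = 48+6 = 54
i=3,k=3: s = 54+9 = 63
i=3,k=4: s = 63+12 = 75
i=3,k=5: s = 75+15 = 90

90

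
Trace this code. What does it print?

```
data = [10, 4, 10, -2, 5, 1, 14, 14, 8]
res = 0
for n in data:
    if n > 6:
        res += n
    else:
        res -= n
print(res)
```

n=10: >6, res = 0+10 = 10
n=4: not >6, res = 10-4 = 6
n=10: >6, res = 6+10 = 16
n=-2: not >6, res = 16-(-2) = 18
n=5: not >6, res = 18-5 = 13
n=1: not >6, res = 13-1 = 12
n=14: >6, res = 12+14 = 26
n=14: >6, res = 26+14 = 40
n=8: >6, res = 40+8 = 48

48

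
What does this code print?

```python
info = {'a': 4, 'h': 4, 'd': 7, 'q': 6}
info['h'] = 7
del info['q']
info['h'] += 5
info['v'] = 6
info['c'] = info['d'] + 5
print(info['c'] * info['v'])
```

72

info['h'] = 7 → {'a': 4, 'h': 7, 'd': 7, 'q': 6}
del 'q' → {'a': 4, 'h': 7, 'd': 7}
info['h'] = 7+5 = 12 → {'a': 4, 'h': 12, 'd': 7}
info['v'] = 6 → {'a': 4, 'h': 12, 'd': 7, 'v': 6}
info['c'] = info['d']+5 = 12 → {'a': 4, 'h': 12, 'd': 7, 'v': 6, 'c': 12}
info['c']*info['v'] = 12*6 = 72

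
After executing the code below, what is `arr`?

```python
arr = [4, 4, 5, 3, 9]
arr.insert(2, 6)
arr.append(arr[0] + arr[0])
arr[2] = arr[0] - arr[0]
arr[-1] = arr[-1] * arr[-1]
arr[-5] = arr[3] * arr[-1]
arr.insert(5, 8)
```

insert 6 at 2 → [4, 4, 6, 5, 3, 9]
append arr[0]+arr[0] = 4+4 = 8 → [4, 4, 6, 5, 3, 9, 8]
arr[2] = arr[0]-arr[0] = 4-4 = 0 → [4, 4, 0, 5, 3, 9, 8]
arr[-1] = arr[-1]*arr[-1] = 8*8 = 64 → [4, 4, 0, 5, 3, 9, 64]
arr[-5] = arr[3]*arr[-1] = 5*64 = 320 → [4, 4, 320, 5, 3, 9, 64]
insert 8 at 5 → [4, 4, 320, 5, 3, 8, 9, 64]

[4, 4, 320, 5, 3, 8, 9, 64]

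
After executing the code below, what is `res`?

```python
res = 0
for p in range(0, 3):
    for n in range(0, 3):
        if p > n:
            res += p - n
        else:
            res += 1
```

10

p=0,n=0: not 0>0, res = 0+1 = 1
p=0,n=1: not 0>1, res = 1+1 = 2
p=0,n=2: not 0>2, res = 2+1 = 3
p=1,n=0: 1>0, res = 3+1 = 4
p=1,n=1: not 1>1, res = 4+1 = 5
p=1,n=2: not 1>2, res = 5+1 = 6
p=2,n=0: 2>0, res = 6+2 = 8
p=2,n=1: 2>1, res = 8+1 = 9
p=2,n=2: not 2>2, res = 9+1 = 10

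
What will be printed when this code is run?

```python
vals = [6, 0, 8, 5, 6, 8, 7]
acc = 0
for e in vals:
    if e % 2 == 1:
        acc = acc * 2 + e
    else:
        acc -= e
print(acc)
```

-67

e=6: not odd, acc = 0-6 = -6
e=0: not odd, acc = (-6)-0 = -6
e=8: not odd, acc = (-6)-8 = -14
e=5: odd, acc = (-14)*2+5 = -23
e=6: not odd, acc = (-23)-6 = -29
e=8: not odd, acc = (-29)-8 = -37
e=7: odd, acc = (-37)*2+7 = -67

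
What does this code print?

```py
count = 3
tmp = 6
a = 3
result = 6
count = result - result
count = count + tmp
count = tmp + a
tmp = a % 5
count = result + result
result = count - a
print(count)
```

count = 6-6 = 0
count = 0+6 = 6
count = 6+3 = 9
tmp = 3%5 = 3
count = 6+6 = 12
result = 12-3 = 9

12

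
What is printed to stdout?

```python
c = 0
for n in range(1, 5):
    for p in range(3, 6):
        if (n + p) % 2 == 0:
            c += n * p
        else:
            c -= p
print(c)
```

n=1,p=3: even sum, c = 0+3 = 3
n=1,p=4: odd sum, c = 3-4 = -1
n=1,p=5: even sum, c = (-1)+5 = 4
n=2,p=3: odd sum, c = 4-3 = 1
n=2,p=4: even sum, c = 1+8 = 9
n=2,p=5: odd sum, c = 9-5 = 4
n=3,p=3: even sum, c = 4+9 = 13
n=3,p=4: odd sum, c = 13-4 = 9
n=3,p=5: even sum, c = 9+15 = 24
n=4,p=3: odd sum, c = 24-3 = 21
n=4,p=4: even sum, c = 21+16 = 37
n=4,p=5: odd sum, c = 37-5 = 32

32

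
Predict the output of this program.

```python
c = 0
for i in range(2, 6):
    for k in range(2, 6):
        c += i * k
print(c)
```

i=2,k=2: c = 0+4 = 4
i=2,k=3: c = 4+6 = 10
i=2,k=4: c = 10+8 = 18
i=2,k=5: c = 18+10 = 28
i=3,k=2: c = 28+6 = 34
i=3,k=3: c = 34+9 = 43
i=3,k=4: c = 43+12 = 55
i=3,k=5: c = 55+15 = 70
i=4,k=2: c = 70+8 = 78
i=4,k=3: c = 78+12 = 90
i=4,k=4: c = 90+16 = 106
i=4,k=5: c = 106+20 = 126
i=5,k=2: c = 126+10 = 136
i=5,k=3: c = 136+15 = 151
i=5,k=4: c = 151+20 = 171
i=5,k=5: c = 171+25 = 196

196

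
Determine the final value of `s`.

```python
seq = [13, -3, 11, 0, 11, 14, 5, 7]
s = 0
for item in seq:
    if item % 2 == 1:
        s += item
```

44

item=13: odd, s = 0+13 = 13
item=-3: odd, s = 13+(-3) = 10
item=11: odd, s = 10+11 = 21
item=0: not odd
item=11: odd, s = 21+11 = 32
item=14: not odd
item=5: odd, s = 32+5 = 37
item=7: odd, s = 37+7 = 44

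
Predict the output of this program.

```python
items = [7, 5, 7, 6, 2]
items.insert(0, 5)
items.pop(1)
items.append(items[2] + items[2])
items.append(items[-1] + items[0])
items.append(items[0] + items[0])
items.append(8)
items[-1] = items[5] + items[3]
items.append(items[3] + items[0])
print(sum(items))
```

99

insert 5 at 0 → [5, 7, 5, 7, 6, 2]
pop(1) removes 7 → [5, 5, 7, 6, 2]
append items[2]+items[2] = 7+7 = 14 → [5, 5, 7, 6, 2, 14]
append items[-1]+items[0] = 14+5 = 19 → [5, 5, 7, 6, 2, 14, 19]
append items[0]+items[0] = 5+5 = 10 → [5, 5, 7, 6, 2, 14, 19, 10]
append 8 → [5, 5, 7, 6, 2, 14, 19, 10, 8]
items[-1] = items[5]+items[3] = 14+6 = 20 → [5, 5, 7, 6, 2, 14, 19, 10, 20]
append items[3]+items[0] = 6+5 = 11 → [5, 5, 7, 6, 2, 14, 19, 10, 20, 11]
sum = 99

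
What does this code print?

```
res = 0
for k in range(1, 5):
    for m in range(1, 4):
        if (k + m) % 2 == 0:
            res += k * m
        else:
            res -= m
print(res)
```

16

k=1,m=1: even sum, res = 0+1 = 1
k=1,m=2: odd sum, res = 1-2 = -1
k=1,m=3: even sum, res = (-1)+3 = 2
k=2,m=1: odd sum, res = 2-1 = 1
k=2,m=2: even sum, res = 1+4 = 5
k=2,m=3: odd sum, res = 5-3 = 2
k=3,m=1: even sum, res = 2+3 = 5
k=3,m=2: odd sum, res = 5-2 = 3
k=3,m=3: even sum, res = 3+9 = 12
k=4,m=1: odd sum, res = 12-1 = 11
k=4,m=2: even sum, res = 11+8 = 19
k=4,m=3: odd sum, res = 19-3 = 16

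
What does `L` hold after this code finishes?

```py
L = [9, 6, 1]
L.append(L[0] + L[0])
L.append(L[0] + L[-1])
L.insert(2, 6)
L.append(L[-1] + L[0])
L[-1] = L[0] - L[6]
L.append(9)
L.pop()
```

append L[0]+L[0] = 9+9 = 18 → [9, 6, 1, 18]
append L[0]+L[-1] = 9+18 = 27 → [9, 6, 1, 18, 27]
insert 6 at 2 → [9, 6, 6, 1, 18, 27]
append L[-1]+L[0] = 27+9 = 36 → [9, 6, 6, 1, 18, 27, 36]
L[-1] = L[0]-L[6] = 9-36 = -27 → [9, 6, 6, 1, 18, 27, -27]
append 9 → [9, 6, 6, 1, 18, 27, -27, 9]
pop() removes 9 → [9, 6, 6, 1, 18, 27, -27]

[9, 6, 6, 1, 18, 27, -27]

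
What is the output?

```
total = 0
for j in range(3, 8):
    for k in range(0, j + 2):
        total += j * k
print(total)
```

615

j=3,k=0: total = 0+0 = 0
j=3,k=1: total = 0+3 = 3
j=3,k=2: total = 3+6 = 9
j=3,k=3: total = 9+9 = 18
j=3,k=4: total = 18+12 = 30
j=4,k=0: total = 30+0 = 30
j=4,k=1: total = 30+4 = 34
j=4,k=2: total = 34+8 = 42
j=4,k=3: total = 42+12 = 54
j=4,k=4: total = 54+16 = 70
j=4,k=5: total = 70+20 = 90
j=5,k=0: total = 90+0 = 90
j=5,k=1: total = 90+5 = 95
j=5,k=2: total = 95+10 = 105
j=5,k=3: total = 105+15 = 120
j=5,k=4: total = 120+20 = 140
j=5,k=5: total = 140+25 = 165
j=5,k=6: total = 165+30 = 195
j=6,k=0: total = 195+0 = 195
j=6,k=1: total = 195+6 = 201
j=6,k=2: total = 201+12 = 213
j=6,k=3: total = 213+18 = 231
j=6,k=4: total = 231+24 = 255
j=6,k=5: total = 255+30 = 285
j=6,k=6: total = 285+36 = 321
j=6,k=7: total = 321+42 = 363
j=7,k=0: total = 363+0 = 363
j=7,k=1: total = 363+7 = 370
j=7,k=2: total = 370+14 = 384
j=7,k=3: total = 384+21 = 405
j=7,k=4: total = 405+28 = 433
j=7,k=5: total = 433+35 = 468
j=7,k=6: total = 468+42 = 510
j=7,k=7: total = 510+49 = 559
j=7,k=8: total = 559+56 = 615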